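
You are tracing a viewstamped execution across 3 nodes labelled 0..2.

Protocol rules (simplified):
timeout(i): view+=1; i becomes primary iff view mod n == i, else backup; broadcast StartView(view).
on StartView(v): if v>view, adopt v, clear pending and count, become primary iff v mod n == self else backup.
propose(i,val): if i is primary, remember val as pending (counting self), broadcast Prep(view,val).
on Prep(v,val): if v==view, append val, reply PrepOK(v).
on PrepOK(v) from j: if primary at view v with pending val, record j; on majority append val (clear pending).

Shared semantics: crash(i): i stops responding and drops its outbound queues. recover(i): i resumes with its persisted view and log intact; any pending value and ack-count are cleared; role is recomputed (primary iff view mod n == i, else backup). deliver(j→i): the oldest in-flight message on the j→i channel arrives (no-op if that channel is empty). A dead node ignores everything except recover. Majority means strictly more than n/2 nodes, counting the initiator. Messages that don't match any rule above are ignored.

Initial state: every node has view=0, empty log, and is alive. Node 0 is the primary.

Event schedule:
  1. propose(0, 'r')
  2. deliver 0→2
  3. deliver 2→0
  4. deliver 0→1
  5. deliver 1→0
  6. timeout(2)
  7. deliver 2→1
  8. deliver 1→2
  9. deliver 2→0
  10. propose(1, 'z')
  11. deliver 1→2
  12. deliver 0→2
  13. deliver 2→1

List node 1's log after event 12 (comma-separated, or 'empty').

[1] propose(0,'r') → ∅
[2] deliver 0→2 → N2(back v0 [r])
[3] deliver 2→0 → N0(prim v0 [r])
[4] deliver 0→1 → N1(back v0 [r])
[5] deliver 1→0 → ∅
[6] timeout(2) → N2(back v1 [r])
[7] deliver 2→1 → N1(prim v1 [r])
[8] deliver 1→2 → ∅
[9] deliver 2→0 → N0(back v1 [r])
[10] propose(1,'z') → ∅
[11] deliver 1→2 → N2(back v1 [r,z])
[12] deliver 0→2 → ∅

r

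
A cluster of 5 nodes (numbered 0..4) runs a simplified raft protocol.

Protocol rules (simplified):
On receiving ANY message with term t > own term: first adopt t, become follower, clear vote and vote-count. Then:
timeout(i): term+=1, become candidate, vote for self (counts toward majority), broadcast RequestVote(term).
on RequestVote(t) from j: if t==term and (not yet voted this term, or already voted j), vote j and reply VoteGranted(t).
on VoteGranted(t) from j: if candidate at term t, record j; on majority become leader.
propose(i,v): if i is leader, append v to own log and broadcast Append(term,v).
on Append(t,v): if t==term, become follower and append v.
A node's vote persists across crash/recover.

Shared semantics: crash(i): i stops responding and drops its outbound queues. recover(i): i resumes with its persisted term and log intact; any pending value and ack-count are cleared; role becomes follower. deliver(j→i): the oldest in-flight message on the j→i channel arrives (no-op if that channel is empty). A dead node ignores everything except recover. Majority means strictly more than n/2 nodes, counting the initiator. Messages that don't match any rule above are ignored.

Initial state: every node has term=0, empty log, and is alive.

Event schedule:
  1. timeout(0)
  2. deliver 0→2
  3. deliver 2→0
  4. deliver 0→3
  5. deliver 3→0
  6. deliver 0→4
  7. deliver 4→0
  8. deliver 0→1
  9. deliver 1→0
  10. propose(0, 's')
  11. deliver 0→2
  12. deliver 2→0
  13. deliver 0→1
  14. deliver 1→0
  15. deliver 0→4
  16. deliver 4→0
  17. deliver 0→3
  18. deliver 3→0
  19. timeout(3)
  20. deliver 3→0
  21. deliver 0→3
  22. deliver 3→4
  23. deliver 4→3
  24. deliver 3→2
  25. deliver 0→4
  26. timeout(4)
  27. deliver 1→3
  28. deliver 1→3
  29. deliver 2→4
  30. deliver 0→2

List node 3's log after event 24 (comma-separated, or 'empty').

after 1 — timeout(0): n0:cand/t1/[-]
after 2 — deliver 0→2: n2:foll/t1/[-]
after 3 — deliver 2→0: ·
after 4 — deliver 0→3: n3:foll/t1/[-]
after 5 — deliver 3→0: n0:lead/t1/[-]
after 6 — deliver 0→4: n4:foll/t1/[-]
after 7 — deliver 4→0: ·
after 8 — deliver 0→1: n1:foll/t1/[-]
after 9 — deliver 1→0: ·
after 10 — propose(0,'s'): n0:lead/t1/[s]
after 11 — deliver 0→2: n2:foll/t1/[s]
after 12 — deliver 2→0: ·
after 13 — deliver 0→1: n1:foll/t1/[s]
after 14 — deliver 1→0: ·
after 15 — deliver 0→4: n4:foll/t1/[s]
after 16 — deliver 4→0: ·
after 17 — deliver 0→3: n3:foll/t1/[s]
after 18 — deliver 3→0: ·
after 19 — timeout(3): n3:cand/t2/[s]
after 20 — deliver 3→0: n0:foll/t2/[s]
after 21 — deliver 0→3: ·
after 22 — deliver 3→4: n4:foll/t2/[s]
after 23 — deliver 4→3: n3:lead/t2/[s]
after 24 — deliver 3→2: n2:foll/t2/[s]

s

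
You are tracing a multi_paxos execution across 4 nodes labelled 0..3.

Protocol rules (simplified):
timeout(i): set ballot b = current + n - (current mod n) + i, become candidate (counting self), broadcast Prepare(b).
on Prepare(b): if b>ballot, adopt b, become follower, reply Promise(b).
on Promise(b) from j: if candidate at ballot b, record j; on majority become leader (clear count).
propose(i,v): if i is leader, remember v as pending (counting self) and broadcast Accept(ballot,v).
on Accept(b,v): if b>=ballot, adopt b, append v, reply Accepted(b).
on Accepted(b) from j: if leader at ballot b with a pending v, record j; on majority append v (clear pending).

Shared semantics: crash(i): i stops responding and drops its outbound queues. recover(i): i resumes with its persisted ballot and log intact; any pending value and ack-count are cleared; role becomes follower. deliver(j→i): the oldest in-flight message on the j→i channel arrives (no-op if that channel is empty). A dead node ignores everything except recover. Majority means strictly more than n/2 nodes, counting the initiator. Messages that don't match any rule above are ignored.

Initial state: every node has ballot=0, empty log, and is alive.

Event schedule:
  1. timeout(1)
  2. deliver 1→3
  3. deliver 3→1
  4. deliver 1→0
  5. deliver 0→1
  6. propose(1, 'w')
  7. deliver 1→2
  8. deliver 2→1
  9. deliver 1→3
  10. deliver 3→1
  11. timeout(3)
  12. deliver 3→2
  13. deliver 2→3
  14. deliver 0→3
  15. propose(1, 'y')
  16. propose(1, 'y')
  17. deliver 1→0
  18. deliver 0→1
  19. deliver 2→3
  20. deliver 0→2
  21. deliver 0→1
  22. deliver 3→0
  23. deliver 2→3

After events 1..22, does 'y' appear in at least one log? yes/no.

no

1. timeout(1):  <1:cand b5 ->
2. deliver 1→3:  <3:foll b5 ->
3. deliver 3→1:  nop
4. deliver 1→0:  <0:foll b5 ->
5. deliver 0→1:  <1:lead b5 ->
6. propose(1,'w'):  nop
7. deliver 1→2:  <2:foll b5 ->
8. deliver 2→1:  nop
9. deliver 1→3:  <3:foll b5 w>
10. deliver 3→1:  nop
11. timeout(3):  <3:cand b11 w>
12. deliver 3→2:  <2:foll b11 ->
13. deliver 2→3:  nop
14. deliver 0→3:  nop
15. propose(1,'y'):  nop
16. propose(1,'y'):  nop
17. deliver 1→0:  <0:foll b5 w>
18. deliver 0→1:  nop
19. deliver 2→3:  nop
20. deliver 0→2:  nop
21. deliver 0→1:  nop
22. deliver 3→0:  <0:foll b11 w>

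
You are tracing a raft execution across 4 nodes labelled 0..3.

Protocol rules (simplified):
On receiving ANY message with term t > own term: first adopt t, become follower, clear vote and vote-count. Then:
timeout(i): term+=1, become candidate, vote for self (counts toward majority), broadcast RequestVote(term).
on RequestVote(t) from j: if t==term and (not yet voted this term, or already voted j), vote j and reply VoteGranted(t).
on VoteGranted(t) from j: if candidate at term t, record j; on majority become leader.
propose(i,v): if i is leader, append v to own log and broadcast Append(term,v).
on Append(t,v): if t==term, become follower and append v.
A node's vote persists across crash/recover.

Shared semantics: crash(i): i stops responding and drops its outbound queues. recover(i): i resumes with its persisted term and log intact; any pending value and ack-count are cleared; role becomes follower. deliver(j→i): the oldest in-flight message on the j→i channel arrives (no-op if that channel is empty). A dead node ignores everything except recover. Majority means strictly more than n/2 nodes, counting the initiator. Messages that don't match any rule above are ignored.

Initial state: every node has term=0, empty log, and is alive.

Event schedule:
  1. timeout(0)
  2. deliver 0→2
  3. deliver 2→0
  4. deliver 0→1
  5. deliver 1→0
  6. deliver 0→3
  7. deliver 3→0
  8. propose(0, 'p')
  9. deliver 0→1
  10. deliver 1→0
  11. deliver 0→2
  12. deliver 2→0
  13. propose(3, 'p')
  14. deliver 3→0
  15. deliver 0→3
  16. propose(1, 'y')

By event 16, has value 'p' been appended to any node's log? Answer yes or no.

yes

e1 timeout(0): 0[cand,t=1,-]
e2 deliver 0→2: 2[foll,t=1,-]
e3 deliver 2→0: ·
e4 deliver 0→1: 1[foll,t=1,-]
e5 deliver 1→0: 0[lead,t=1,-]
e6 deliver 0→3: 3[foll,t=1,-]
e7 deliver 3→0: ·
e8 propose(0,'p'): 0[lead,t=1,p]
e9 deliver 0→1: 1[foll,t=1,p]
e10 deliver 1→0: ·
e11 deliver 0→2: 2[foll,t=1,p]
e12 deliver 2→0: ·
e13 propose(3,'p'): ·
e14 deliver 3→0: ·
e15 deliver 0→3: 3[foll,t=1,p]
e16 propose(1,'y'): ·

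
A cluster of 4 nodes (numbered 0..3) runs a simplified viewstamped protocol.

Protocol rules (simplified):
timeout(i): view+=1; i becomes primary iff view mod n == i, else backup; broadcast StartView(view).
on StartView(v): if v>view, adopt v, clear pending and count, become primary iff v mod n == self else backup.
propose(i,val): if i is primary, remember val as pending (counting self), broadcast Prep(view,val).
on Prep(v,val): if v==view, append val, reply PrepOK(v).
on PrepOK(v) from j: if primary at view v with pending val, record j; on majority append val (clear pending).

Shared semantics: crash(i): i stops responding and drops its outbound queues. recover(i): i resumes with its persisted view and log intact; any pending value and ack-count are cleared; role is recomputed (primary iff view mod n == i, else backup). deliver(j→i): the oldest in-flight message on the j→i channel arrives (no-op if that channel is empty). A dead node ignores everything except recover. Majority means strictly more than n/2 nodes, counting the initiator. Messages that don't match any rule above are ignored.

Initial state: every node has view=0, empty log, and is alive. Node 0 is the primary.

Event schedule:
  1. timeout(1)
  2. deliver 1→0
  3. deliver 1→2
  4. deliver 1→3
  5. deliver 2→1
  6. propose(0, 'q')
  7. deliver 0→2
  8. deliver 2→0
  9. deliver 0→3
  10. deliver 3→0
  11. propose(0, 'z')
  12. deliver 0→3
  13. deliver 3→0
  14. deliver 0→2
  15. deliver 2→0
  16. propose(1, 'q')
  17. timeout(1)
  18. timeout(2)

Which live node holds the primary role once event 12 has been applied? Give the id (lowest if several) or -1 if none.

[1] timeout(1) → N1(prim v1 [-])
[2] deliver 1→0 → N0(back v1 [-])
[3] deliver 1→2 → N2(back v1 [-])
[4] deliver 1→3 → N3(back v1 [-])
[5] deliver 2→1 → ∅
[6] propose(0,'q') → ∅
[7] deliver 0→2 → ∅
[8] deliver 2→0 → ∅
[9] deliver 0→3 → ∅
[10] deliver 3→0 → ∅
[11] propose(0,'z') → ∅
[12] deliver 0→3 → ∅

1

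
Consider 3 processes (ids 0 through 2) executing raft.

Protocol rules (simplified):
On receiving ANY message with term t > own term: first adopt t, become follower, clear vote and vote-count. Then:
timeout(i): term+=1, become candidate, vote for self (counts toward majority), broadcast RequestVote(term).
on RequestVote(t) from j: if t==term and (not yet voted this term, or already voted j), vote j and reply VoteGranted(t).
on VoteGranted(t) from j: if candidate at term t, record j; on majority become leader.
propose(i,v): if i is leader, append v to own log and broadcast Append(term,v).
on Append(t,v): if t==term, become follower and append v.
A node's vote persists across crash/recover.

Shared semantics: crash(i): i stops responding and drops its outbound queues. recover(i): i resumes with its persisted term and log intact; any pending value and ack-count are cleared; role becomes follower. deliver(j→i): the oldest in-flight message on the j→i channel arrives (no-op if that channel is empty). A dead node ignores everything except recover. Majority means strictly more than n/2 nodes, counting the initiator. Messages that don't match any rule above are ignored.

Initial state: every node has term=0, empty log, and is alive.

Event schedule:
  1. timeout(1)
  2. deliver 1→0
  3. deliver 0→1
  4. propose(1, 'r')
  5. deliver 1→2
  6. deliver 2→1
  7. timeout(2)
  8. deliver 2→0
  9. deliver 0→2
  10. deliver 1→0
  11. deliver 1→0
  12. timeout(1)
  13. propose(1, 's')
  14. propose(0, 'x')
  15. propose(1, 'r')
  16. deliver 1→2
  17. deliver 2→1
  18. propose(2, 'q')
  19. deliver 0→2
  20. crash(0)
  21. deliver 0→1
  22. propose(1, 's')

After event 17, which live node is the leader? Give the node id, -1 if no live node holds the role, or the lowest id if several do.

2

1. timeout(1):  <1:cand t1 ->
2. deliver 1→0:  <0:foll t1 ->
3. deliver 0→1:  <1:lead t1 ->
4. propose(1,'r'):  <1:lead t1 r>
5. deliver 1→2:  <2:foll t1 ->
6. deliver 2→1:  nop
7. timeout(2):  <2:cand t2 ->
8. deliver 2→0:  <0:foll t2 ->
9. deliver 0→2:  <2:lead t2 ->
10. deliver 1→0:  nop
11. deliver 1→0:  nop
12. timeout(1):  <1:cand t2 r>
13. propose(1,'s'):  nop
14. propose(0,'x'):  nop
15. propose(1,'r'):  nop
16. deliver 1→2:  nop
17. deliver 2→1:  nop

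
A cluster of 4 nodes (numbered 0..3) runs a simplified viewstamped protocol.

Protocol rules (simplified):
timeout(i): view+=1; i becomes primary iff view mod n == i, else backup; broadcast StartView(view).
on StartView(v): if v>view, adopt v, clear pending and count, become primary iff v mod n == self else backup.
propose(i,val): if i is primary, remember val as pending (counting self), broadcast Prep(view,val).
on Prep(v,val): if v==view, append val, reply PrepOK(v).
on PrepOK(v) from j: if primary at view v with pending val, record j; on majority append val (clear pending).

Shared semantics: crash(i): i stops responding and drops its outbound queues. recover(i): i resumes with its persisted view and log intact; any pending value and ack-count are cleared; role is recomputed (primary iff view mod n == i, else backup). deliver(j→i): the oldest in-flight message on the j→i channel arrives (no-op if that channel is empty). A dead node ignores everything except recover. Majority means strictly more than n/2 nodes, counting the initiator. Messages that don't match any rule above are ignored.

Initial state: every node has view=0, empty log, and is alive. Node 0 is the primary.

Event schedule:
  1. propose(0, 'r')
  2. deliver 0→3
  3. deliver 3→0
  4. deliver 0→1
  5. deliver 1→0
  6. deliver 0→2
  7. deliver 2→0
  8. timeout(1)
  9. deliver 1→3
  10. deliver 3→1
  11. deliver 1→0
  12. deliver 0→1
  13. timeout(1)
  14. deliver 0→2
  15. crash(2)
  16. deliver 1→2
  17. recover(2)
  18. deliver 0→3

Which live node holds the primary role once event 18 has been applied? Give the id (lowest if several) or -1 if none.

[1] propose(0,'r') → ∅
[2] deliver 0→3 → N3(back v0 [r])
[3] deliver 3→0 → ∅
[4] deliver 0→1 → N1(back v0 [r])
[5] deliver 1→0 → N0(prim v0 [r])
[6] deliver 0→2 → N2(back v0 [r])
[7] deliver 2→0 → ∅
[8] timeout(1) → N1(prim v1 [r])
[9] deliver 1→3 → N3(back v1 [r])
[10] deliver 3→1 → ∅
[11] deliver 1→0 → N0(back v1 [r])
[12] deliver 0→1 → ∅
[13] timeout(1) → N1(back v2 [r])
[14] deliver 0→2 → ∅
[15] crash(2) → N2(✗back v0 [r])
[16] deliver 1→2 → ∅
[17] recover(2) → N2(back v0 [r])
[18] deliver 0→3 → ∅

-1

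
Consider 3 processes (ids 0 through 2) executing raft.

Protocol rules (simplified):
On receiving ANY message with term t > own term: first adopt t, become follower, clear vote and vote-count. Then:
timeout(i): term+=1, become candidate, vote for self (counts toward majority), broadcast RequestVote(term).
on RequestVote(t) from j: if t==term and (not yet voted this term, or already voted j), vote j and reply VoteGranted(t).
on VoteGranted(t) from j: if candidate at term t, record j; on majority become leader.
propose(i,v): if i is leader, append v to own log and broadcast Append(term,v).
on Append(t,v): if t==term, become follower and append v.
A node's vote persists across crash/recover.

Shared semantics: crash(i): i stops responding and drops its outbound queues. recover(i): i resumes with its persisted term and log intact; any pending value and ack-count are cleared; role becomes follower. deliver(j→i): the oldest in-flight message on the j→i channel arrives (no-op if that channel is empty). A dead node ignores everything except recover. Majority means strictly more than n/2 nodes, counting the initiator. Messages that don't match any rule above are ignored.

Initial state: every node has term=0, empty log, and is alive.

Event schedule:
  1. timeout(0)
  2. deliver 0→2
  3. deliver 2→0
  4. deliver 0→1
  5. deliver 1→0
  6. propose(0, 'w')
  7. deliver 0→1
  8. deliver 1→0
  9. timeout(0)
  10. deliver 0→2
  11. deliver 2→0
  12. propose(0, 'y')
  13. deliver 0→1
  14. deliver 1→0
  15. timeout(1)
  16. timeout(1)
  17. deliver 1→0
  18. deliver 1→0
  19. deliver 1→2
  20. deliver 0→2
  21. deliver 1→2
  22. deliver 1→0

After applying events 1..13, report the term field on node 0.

step 1 timeout(0): 0={cand,t=1,log=-}
step 2 deliver 0→2: 2={foll,t=1,log=-}
step 3 deliver 2→0: 0={lead,t=1,log=-}
step 4 deliver 0→1: 1={foll,t=1,log=-}
step 5 deliver 1→0: —
step 6 propose(0,'w'): 0={lead,t=1,log=w}
step 7 deliver 0→1: 1={foll,t=1,log=w}
step 8 deliver 1→0: —
step 9 timeout(0): 0={cand,t=2,log=w}
step 10 deliver 0→2: 2={foll,t=1,log=w}
step 11 deliver 2→0: —
step 12 propose(0,'y'): —
step 13 deliver 0→1: 1={foll,t=2,log=w}

2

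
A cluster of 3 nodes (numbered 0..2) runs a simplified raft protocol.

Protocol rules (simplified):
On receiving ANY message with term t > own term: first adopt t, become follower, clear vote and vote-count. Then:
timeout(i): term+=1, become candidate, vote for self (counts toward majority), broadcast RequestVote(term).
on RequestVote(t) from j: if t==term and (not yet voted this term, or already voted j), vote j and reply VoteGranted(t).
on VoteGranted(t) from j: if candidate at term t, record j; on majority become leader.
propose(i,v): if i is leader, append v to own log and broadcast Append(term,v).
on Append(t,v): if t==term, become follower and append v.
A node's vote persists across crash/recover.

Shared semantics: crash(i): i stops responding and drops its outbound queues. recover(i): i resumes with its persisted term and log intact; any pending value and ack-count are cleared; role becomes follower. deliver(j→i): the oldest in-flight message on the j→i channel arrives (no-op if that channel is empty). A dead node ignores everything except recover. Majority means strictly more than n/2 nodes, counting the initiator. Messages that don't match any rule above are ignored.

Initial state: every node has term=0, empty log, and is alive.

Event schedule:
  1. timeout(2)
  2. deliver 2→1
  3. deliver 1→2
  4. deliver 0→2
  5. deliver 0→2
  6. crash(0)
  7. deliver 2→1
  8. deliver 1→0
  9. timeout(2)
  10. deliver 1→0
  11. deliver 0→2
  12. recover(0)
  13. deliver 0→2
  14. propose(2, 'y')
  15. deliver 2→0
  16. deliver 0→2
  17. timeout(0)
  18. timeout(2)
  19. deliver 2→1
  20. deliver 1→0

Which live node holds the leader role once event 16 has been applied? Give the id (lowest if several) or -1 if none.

[1] timeout(2) → N2(cand t1 [-])
[2] deliver 2→1 → N1(foll t1 [-])
[3] deliver 1→2 → N2(lead t1 [-])
[4] deliver 0→2 → ∅
[5] deliver 0→2 → ∅
[6] crash(0) → N0(✗foll t0 [-])
[7] deliver 2→1 → ∅
[8] deliver 1→0 → ∅
[9] timeout(2) → N2(cand t2 [-])
[10] deliver 1→0 → ∅
[11] deliver 0→2 → ∅
[12] recover(0) → N0(foll t0 [-])
[13] deliver 0→2 → ∅
[14] propose(2,'y') → ∅
[15] deliver 2→0 → N0(foll t1 [-])
[16] deliver 0→2 → ∅

-1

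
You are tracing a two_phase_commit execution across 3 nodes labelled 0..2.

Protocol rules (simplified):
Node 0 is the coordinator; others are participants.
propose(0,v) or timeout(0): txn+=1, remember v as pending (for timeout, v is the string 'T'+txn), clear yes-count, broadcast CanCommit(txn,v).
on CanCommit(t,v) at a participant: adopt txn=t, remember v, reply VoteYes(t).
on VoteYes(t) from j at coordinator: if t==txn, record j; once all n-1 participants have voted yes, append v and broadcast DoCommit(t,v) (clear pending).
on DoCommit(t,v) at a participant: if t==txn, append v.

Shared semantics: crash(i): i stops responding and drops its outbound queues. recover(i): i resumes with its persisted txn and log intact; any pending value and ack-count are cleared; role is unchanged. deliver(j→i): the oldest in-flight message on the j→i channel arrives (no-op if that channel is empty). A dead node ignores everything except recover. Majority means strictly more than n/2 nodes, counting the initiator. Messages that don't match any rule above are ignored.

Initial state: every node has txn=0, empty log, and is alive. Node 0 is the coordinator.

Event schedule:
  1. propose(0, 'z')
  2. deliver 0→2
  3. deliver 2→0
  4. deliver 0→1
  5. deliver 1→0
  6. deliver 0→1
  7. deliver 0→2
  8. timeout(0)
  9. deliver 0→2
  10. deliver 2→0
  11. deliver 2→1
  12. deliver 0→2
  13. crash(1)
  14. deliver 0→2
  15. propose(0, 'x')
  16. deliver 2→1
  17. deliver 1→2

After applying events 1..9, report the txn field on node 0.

[1] propose(0,'z') → N0(coor t1 [-])
[2] deliver 0→2 → N2(part t1 [-])
[3] deliver 2→0 → ∅
[4] deliver 0→1 → N1(part t1 [-])
[5] deliver 1→0 → N0(coor t1 [z])
[6] deliver 0→1 → N1(part t1 [z])
[7] deliver 0→2 → N2(part t1 [z])
[8] timeout(0) → N0(coor t2 [z])
[9] deliver 0→2 → N2(part t2 [z])

2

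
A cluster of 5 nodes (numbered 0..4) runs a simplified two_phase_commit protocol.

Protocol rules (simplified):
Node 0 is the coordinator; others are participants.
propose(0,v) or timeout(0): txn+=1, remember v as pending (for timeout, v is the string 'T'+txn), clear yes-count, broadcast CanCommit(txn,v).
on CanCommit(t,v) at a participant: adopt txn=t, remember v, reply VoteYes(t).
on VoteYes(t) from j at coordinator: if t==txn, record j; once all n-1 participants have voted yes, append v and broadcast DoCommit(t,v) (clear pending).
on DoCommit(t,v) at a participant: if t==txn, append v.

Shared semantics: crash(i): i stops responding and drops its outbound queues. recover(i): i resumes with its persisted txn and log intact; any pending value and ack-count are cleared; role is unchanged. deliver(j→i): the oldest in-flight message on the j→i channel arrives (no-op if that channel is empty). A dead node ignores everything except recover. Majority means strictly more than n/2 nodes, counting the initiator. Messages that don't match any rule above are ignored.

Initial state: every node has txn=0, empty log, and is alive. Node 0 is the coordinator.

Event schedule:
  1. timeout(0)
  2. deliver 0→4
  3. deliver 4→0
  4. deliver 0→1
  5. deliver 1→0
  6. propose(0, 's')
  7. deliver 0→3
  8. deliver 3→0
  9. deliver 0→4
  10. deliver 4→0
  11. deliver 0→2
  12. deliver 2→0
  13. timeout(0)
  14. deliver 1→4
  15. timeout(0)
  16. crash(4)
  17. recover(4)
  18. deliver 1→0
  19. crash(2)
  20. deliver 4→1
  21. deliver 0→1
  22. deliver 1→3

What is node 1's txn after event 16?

e1 timeout(0): 0[coor,t=1,-]
e2 deliver 0→4: 4[part,t=1,-]
e3 deliver 4→0: ·
e4 deliver 0→1: 1[part,t=1,-]
e5 deliver 1→0: ·
e6 propose(0,'s'): 0[coor,t=2,-]
e7 deliver 0→3: 3[part,t=1,-]
e8 deliver 3→0: ·
e9 deliver 0→4: 4[part,t=2,-]
e10 deliver 4→0: ·
e11 deliver 0→2: 2[part,t=1,-]
e12 deliver 2→0: ·
e13 timeout(0): 0[coor,t=3,-]
e14 deliver 1→4: ·
e15 timeout(0): 0[coor,t=4,-]
e16 crash(4): 4[✗part,t=2,-]

1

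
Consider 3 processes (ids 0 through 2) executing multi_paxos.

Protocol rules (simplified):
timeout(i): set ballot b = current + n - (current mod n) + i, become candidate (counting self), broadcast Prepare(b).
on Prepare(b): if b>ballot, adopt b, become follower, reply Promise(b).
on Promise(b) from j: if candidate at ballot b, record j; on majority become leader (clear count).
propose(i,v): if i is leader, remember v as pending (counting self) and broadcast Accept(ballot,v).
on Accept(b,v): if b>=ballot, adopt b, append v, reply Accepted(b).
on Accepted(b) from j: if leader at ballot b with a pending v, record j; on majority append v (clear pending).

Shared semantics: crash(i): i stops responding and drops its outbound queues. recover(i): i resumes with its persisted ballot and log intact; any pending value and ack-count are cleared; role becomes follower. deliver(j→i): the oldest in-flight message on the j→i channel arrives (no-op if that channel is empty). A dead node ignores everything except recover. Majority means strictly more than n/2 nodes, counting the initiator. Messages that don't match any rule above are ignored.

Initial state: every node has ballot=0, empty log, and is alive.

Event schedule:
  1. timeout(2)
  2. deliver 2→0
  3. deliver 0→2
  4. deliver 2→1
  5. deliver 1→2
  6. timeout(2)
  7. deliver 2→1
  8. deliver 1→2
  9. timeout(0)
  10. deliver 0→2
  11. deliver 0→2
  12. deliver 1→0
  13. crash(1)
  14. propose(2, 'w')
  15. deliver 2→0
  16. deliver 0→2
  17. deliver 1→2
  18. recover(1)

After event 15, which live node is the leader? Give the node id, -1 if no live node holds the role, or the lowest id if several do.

[1] timeout(2) → N2(cand b5 [-])
[2] deliver 2→0 → N0(foll b5 [-])
[3] deliver 0→2 → N2(lead b5 [-])
[4] deliver 2→1 → N1(foll b5 [-])
[5] deliver 1→2 → ∅
[6] timeout(2) → N2(cand b8 [-])
[7] deliver 2→1 → N1(foll b8 [-])
[8] deliver 1→2 → N2(lead b8 [-])
[9] timeout(0) → N0(cand b6 [-])
[10] deliver 0→2 → ∅
[11] deliver 0→2 → ∅
[12] deliver 1→0 → ∅
[13] crash(1) → N1(✗foll b8 [-])
[14] propose(2,'w') → ∅
[15] deliver 2→0 → N0(foll b8 [-])

2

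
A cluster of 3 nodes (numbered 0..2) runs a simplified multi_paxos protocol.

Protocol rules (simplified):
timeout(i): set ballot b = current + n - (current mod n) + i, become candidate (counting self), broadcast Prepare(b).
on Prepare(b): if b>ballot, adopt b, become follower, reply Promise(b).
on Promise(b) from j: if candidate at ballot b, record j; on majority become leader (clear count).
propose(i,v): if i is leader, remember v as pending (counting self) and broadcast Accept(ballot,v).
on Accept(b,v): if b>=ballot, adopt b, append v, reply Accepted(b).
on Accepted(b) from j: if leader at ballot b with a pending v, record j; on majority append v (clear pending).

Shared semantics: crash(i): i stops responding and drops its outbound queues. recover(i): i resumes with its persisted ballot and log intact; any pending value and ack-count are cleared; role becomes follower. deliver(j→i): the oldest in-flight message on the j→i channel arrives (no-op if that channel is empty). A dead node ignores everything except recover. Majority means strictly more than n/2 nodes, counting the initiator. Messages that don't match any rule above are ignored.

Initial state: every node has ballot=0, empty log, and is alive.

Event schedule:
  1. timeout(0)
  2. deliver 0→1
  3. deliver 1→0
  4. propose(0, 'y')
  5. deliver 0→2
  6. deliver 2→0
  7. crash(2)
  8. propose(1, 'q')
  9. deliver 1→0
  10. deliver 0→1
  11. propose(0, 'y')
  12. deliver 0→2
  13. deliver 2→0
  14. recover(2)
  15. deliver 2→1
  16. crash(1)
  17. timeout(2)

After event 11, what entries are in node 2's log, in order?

after 1 — timeout(0): n0:cand/b3/[-]
after 2 — deliver 0→1: n1:foll/b3/[-]
after 3 — deliver 1→0: n0:lead/b3/[-]
after 4 — propose(0,'y'): ·
after 5 — deliver 0→2: n2:foll/b3/[-]
after 6 — deliver 2→0: ·
after 7 — crash(2): n2:✗foll/b3/[-]
after 8 — propose(1,'q'): ·
after 9 — deliver 1→0: ·
after 10 — deliver 0→1: n1:foll/b3/[y]
after 11 — propose(0,'y'): ·

empty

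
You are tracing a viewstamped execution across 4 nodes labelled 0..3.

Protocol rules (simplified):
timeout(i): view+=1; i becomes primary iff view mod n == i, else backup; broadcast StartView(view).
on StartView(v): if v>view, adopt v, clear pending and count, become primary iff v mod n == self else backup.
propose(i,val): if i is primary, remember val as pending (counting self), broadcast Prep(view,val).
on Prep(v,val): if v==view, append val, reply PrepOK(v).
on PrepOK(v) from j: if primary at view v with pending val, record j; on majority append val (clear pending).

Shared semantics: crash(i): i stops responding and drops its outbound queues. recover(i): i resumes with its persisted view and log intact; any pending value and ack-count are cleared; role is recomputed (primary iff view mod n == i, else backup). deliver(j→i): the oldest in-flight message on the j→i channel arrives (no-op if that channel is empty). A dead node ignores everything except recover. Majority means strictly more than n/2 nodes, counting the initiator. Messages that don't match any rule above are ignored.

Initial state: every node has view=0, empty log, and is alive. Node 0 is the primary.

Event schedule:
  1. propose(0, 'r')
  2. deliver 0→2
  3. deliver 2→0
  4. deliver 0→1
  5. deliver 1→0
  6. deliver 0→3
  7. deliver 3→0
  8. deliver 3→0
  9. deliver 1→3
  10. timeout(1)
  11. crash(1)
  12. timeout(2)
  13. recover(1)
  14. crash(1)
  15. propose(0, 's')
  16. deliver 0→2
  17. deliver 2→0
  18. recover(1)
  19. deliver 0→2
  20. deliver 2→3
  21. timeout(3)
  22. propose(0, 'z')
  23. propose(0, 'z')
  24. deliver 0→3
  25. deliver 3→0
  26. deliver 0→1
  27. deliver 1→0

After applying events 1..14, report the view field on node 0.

e1 propose(0,'r'): ·
e2 deliver 0→2: 2[back,v=0,r]
e3 deliver 2→0: ·
e4 deliver 0→1: 1[back,v=0,r]
e5 deliver 1→0: 0[prim,v=0,r]
e6 deliver 0→3: 3[back,v=0,r]
e7 deliver 3→0: ·
e8 deliver 3→0: ·
e9 deliver 1→3: ·
e10 timeout(1): 1[prim,v=1,r]
e11 crash(1): 1[✗prim,v=1,r]
e12 timeout(2): 2[back,v=1,r]
e13 recover(1): 1[prim,v=1,r]
e14 crash(1): 1[✗prim,v=1,r]

0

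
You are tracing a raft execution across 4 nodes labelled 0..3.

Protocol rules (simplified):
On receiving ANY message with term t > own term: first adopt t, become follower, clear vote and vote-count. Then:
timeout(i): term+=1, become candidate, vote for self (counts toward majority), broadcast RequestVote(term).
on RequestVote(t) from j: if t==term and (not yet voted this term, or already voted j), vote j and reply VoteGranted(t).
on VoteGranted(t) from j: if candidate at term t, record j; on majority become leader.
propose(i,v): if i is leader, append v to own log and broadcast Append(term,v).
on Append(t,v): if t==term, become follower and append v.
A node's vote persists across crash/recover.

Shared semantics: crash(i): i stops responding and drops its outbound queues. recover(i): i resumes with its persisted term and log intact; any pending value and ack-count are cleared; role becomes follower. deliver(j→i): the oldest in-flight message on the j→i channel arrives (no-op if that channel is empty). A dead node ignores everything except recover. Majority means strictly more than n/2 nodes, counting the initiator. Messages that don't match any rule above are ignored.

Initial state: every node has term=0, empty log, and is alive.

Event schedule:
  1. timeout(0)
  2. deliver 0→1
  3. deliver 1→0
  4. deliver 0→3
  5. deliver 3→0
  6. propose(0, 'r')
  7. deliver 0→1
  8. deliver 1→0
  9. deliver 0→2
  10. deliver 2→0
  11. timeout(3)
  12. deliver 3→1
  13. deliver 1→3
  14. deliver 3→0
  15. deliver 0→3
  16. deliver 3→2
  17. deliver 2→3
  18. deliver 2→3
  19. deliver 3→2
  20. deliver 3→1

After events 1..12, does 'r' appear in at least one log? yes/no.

e1 timeout(0): 0[cand,t=1,-]
e2 deliver 0→1: 1[foll,t=1,-]
e3 deliver 1→0: ·
e4 deliver 0→3: 3[foll,t=1,-]
e5 deliver 3→0: 0[lead,t=1,-]
e6 propose(0,'r'): 0[lead,t=1,r]
e7 deliver 0→1: 1[foll,t=1,r]
e8 deliver 1→0: ·
e9 deliver 0→2: 2[foll,t=1,-]
e10 deliver 2→0: ·
e11 timeout(3): 3[cand,t=2,-]
e12 deliver 3→1: 1[foll,t=2,r]

yes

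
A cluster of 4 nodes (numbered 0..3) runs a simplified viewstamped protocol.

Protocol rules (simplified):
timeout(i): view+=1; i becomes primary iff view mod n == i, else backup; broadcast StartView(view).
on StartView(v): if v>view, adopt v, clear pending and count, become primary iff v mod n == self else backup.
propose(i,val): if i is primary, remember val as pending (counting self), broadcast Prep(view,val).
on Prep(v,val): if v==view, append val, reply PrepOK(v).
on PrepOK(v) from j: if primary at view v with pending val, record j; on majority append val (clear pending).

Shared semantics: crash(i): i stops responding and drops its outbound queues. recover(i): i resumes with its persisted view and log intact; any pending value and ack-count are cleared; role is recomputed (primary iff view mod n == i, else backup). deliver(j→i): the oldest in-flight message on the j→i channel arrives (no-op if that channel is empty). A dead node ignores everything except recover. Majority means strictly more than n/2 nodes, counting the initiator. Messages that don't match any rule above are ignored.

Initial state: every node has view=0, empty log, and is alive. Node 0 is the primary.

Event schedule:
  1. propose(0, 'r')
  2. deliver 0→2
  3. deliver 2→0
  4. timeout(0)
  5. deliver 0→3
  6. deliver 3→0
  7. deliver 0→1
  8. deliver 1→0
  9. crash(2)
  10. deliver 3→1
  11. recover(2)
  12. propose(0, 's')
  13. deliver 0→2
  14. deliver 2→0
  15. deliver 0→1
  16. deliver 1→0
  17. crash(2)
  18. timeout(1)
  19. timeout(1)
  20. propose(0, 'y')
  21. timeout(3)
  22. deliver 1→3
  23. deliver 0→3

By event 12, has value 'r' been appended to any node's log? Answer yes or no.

[1] propose(0,'r') → ∅
[2] deliver 0→2 → N2(back v0 [r])
[3] deliver 2→0 → ∅
[4] timeout(0) → N0(back v1 [-])
[5] deliver 0→3 → N3(back v0 [r])
[6] deliver 3→0 → ∅
[7] deliver 0→1 → N1(back v0 [r])
[8] deliver 1→0 → ∅
[9] crash(2) → N2(✗back v0 [r])
[10] deliver 3→1 → ∅
[11] recover(2) → N2(back v0 [r])
[12] propose(0,'s') → ∅

yes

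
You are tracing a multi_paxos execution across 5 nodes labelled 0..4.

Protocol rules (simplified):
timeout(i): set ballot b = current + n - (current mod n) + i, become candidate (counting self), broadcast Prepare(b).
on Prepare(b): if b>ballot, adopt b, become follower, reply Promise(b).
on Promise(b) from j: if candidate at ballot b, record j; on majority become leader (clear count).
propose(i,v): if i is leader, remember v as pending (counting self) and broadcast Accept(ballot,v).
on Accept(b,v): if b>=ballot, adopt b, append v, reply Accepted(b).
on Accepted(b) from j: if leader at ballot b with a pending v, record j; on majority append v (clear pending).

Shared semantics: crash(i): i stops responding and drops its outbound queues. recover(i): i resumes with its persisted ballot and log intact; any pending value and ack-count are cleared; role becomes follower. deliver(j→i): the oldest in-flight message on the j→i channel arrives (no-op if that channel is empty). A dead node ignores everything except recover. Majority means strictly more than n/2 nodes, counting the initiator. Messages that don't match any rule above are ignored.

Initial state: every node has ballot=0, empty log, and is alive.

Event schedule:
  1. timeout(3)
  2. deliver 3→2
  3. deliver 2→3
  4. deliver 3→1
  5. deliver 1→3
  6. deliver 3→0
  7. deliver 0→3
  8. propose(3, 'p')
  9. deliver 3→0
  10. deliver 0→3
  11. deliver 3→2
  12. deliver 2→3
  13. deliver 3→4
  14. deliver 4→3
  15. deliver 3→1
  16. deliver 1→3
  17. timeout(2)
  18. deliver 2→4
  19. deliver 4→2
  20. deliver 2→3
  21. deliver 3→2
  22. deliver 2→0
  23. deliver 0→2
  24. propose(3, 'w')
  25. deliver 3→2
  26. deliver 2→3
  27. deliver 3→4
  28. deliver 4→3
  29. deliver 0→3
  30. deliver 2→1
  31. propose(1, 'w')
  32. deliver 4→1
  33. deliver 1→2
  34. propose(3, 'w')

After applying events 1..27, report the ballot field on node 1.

after 1 — timeout(3): n3:cand/b8/[-]
after 2 — deliver 3→2: n2:foll/b8/[-]
after 3 — deliver 2→3: ·
after 4 — deliver 3→1: n1:foll/b8/[-]
after 5 — deliver 1→3: n3:lead/b8/[-]
after 6 — deliver 3→0: n0:foll/b8/[-]
after 7 — deliver 0→3: ·
after 8 — propose(3,'p'): ·
after 9 — deliver 3→0: n0:foll/b8/[p]
after 10 — deliver 0→3: ·
after 11 — deliver 3→2: n2:foll/b8/[p]
after 12 — deliver 2→3: n3:lead/b8/[p]
after 13 — deliver 3→4: n4:foll/b8/[-]
after 14 — deliver 4→3: ·
after 15 — deliver 3→1: n1:foll/b8/[p]
after 16 — deliver 1→3: ·
after 17 — timeout(2): n2:cand/b12/[p]
after 18 — deliver 2→4: n4:foll/b12/[-]
after 19 — deliver 4→2: ·
after 20 — deliver 2→3: n3:foll/b12/[p]
after 21 — deliver 3→2: n2:lead/b12/[p]
after 22 — deliver 2→0: n0:foll/b12/[p]
after 23 — deliver 0→2: ·
after 24 — propose(3,'w'): ·
after 25 — deliver 3→2: ·
after 26 — deliver 2→3: ·
after 27 — deliver 3→4: ·

8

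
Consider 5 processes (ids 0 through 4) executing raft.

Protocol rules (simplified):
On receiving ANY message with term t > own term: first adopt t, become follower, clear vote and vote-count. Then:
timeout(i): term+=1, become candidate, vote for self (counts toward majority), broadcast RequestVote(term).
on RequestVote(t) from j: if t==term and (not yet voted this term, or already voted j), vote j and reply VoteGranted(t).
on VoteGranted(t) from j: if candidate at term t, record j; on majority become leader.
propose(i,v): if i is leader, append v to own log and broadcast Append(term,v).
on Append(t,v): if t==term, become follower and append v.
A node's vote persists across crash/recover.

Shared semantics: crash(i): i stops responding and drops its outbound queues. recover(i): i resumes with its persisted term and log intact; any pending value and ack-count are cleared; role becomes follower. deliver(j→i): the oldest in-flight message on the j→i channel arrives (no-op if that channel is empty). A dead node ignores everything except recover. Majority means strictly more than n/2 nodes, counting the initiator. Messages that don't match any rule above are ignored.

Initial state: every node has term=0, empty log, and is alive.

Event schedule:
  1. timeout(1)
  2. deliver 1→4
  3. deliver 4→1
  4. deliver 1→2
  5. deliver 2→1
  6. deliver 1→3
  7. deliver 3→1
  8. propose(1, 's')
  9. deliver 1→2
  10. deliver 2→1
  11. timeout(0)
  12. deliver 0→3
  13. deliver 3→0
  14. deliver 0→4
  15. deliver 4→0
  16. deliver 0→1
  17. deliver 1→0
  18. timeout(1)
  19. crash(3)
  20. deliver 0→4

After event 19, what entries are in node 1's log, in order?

s

e1 timeout(1): 1[cand,t=1,-]
e2 deliver 1→4: 4[foll,t=1,-]
e3 deliver 4→1: ·
e4 deliver 1→2: 2[foll,t=1,-]
e5 deliver 2→1: 1[lead,t=1,-]
e6 deliver 1→3: 3[foll,t=1,-]
e7 deliver 3→1: ·
e8 propose(1,'s'): 1[lead,t=1,s]
e9 deliver 1→2: 2[foll,t=1,s]
e10 deliver 2→1: ·
e11 timeout(0): 0[cand,t=1,-]
e12 deliver 0→3: ·
e13 deliver 3→0: ·
e14 deliver 0→4: ·
e15 deliver 4→0: ·
e16 deliver 0→1: ·
e17 deliver 1→0: ·
e18 timeout(1): 1[cand,t=2,s]
e19 crash(3): 3[✗foll,t=1,-]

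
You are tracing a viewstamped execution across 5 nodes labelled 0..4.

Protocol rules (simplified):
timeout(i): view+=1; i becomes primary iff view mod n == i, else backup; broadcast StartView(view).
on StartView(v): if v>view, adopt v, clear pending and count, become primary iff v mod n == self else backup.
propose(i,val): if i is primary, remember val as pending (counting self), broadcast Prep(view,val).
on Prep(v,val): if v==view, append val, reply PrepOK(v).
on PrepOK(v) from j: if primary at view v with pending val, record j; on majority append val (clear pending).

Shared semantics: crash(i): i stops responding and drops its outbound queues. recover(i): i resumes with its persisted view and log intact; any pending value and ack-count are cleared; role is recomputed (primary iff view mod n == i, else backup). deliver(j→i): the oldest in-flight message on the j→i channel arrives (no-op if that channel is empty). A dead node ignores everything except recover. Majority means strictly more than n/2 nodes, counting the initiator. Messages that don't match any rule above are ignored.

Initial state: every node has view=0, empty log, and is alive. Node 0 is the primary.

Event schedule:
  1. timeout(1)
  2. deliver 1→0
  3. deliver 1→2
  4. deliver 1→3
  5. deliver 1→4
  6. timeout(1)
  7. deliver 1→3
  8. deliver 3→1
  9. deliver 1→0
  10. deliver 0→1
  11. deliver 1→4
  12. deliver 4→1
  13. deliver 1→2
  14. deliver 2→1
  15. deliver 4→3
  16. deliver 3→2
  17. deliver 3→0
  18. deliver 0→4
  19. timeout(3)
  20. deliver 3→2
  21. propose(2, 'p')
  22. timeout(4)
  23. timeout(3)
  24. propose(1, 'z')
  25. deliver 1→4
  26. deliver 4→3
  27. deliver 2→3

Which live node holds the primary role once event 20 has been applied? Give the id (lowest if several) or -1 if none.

3

e1 timeout(1): 1[prim,v=1,-]
e2 deliver 1→0: 0[back,v=1,-]
e3 deliver 1→2: 2[back,v=1,-]
e4 deliver 1→3: 3[back,v=1,-]
e5 deliver 1→4: 4[back,v=1,-]
e6 timeout(1): 1[back,v=2,-]
e7 deliver 1→3: 3[back,v=2,-]
e8 deliver 3→1: ·
e9 deliver 1→0: 0[back,v=2,-]
e10 deliver 0→1: ·
e11 deliver 1→4: 4[back,v=2,-]
e12 deliver 4→1: ·
e13 deliver 1→2: 2[prim,v=2,-]
e14 deliver 2→1: ·
e15 deliver 4→3: ·
e16 deliver 3→2: ·
e17 deliver 3→0: ·
e18 deliver 0→4: ·
e19 timeout(3): 3[prim,v=3,-]
e20 deliver 3→2: 2[back,v=3,-]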